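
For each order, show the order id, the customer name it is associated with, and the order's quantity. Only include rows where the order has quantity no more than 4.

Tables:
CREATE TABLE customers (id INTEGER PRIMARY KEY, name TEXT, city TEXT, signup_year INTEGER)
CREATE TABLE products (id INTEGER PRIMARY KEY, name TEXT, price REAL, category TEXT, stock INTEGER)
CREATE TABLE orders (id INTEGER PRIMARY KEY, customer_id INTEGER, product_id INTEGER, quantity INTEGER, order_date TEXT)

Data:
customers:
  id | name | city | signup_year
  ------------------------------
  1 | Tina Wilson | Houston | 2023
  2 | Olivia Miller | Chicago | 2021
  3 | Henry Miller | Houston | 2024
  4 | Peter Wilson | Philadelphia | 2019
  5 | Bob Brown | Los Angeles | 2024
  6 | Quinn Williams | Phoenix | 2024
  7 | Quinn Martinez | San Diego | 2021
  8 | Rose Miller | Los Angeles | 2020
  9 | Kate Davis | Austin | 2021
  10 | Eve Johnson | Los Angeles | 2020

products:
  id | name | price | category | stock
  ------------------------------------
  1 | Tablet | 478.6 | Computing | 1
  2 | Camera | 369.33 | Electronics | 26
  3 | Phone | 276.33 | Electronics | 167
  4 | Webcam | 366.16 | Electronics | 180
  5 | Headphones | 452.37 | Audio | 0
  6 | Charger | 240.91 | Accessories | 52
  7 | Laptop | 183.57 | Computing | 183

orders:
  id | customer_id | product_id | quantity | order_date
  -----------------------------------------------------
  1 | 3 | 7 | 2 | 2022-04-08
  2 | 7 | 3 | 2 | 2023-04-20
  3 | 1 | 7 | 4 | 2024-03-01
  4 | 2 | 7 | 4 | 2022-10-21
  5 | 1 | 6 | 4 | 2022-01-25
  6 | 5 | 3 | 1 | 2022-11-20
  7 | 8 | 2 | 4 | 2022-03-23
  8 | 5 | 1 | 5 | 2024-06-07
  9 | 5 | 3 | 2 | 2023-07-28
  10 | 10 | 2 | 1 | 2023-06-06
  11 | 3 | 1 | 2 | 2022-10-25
SELECT c.id, p.name AS customer, c.quantity FROM orders c JOIN customers p ON c.customer_id = p.id WHERE c.quantity <= 4

Execution result:
id | customer | quantity
1 | Henry Miller | 2
2 | Quinn Martinez | 2
3 | Tina Wilson | 4
4 | Olivia Miller | 4
5 | Tina Wilson | 4
6 | Bob Brown | 1
7 | Rose Miller | 4
9 | Bob Brown | 2
10 | Eve Johnson | 1
11 | Henry Miller | 2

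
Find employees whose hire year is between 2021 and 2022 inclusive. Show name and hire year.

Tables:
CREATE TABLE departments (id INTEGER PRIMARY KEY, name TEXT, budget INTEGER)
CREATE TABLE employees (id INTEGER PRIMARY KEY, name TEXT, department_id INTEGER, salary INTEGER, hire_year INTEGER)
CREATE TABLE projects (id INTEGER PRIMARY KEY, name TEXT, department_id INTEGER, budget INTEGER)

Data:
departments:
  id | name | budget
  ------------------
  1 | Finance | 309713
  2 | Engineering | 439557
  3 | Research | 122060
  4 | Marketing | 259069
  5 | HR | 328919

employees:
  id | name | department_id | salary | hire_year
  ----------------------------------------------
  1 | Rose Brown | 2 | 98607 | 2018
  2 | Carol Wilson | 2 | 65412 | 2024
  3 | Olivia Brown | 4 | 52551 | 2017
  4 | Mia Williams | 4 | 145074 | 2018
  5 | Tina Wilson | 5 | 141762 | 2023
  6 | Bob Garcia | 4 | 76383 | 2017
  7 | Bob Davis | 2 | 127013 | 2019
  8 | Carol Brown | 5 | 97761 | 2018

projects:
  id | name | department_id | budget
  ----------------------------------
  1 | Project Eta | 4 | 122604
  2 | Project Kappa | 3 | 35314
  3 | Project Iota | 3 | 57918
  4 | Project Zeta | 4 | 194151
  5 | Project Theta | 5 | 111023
SELECT name, hire_year FROM employees WHERE hire_year BETWEEN 2021 AND 2022

Execution result:
(no rows)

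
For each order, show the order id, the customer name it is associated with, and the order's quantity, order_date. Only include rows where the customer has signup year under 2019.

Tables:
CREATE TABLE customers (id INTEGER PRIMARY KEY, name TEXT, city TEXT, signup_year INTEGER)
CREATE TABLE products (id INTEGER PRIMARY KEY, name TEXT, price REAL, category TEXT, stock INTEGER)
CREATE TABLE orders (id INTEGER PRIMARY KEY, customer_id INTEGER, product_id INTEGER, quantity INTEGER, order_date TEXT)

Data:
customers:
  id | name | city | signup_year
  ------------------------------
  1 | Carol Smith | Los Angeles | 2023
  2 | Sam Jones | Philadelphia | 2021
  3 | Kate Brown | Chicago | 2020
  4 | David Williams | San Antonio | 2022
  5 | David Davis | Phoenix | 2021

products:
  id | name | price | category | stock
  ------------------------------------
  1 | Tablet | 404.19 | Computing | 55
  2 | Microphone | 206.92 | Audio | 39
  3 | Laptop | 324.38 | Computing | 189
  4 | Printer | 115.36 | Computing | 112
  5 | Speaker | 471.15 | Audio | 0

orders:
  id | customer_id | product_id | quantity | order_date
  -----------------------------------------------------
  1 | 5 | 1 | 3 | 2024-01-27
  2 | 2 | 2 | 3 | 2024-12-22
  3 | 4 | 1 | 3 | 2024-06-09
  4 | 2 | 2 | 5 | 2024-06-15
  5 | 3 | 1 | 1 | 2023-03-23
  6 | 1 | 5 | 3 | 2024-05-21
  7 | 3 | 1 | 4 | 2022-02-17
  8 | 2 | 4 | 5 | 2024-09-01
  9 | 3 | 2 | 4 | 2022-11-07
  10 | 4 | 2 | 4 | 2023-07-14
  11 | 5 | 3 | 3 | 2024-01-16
SELECT c.id, p.name AS customer, c.quantity, c.order_date FROM orders c JOIN customers p ON c.customer_id = p.id WHERE p.signup_year < 2019

Execution result:
(no rows)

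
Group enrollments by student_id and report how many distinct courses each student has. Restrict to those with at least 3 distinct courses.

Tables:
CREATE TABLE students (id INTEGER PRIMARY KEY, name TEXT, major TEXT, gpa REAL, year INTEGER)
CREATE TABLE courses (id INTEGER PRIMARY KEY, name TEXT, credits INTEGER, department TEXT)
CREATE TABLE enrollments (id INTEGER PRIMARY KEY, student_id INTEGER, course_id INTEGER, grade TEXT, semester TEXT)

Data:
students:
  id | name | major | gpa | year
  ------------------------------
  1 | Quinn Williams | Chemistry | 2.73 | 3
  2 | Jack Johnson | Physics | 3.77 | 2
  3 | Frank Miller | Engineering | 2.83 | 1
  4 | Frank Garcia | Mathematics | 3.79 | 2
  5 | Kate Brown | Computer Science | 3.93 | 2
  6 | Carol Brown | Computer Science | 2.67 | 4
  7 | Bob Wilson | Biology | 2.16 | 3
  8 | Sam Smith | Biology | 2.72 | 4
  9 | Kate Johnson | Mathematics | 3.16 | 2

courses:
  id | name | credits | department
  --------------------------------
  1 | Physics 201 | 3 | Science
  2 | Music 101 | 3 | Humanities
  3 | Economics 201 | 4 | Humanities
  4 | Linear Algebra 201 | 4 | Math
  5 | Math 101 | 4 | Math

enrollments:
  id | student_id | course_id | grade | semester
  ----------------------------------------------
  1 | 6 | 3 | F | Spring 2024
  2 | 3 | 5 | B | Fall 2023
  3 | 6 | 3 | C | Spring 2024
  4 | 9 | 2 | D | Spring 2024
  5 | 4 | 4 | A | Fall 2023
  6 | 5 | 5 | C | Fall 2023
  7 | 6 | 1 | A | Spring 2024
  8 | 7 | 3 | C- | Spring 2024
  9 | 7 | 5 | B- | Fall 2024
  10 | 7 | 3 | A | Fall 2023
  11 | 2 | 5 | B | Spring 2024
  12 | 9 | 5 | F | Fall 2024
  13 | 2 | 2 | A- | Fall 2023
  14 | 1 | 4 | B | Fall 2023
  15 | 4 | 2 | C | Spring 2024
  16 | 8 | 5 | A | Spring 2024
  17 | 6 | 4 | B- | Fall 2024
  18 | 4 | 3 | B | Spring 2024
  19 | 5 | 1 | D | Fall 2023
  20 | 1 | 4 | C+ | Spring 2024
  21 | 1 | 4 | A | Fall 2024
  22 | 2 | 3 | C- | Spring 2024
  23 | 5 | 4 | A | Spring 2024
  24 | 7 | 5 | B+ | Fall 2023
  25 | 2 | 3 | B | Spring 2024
SELECT student_id, COUNT(DISTINCT course_id) AS distinct_course_count FROM enrollments GROUP BY student_id HAVING COUNT(DISTINCT course_id) >= 3

Execution result:
student_id | distinct_course_count
2 | 3
4 | 3
5 | 3
6 | 3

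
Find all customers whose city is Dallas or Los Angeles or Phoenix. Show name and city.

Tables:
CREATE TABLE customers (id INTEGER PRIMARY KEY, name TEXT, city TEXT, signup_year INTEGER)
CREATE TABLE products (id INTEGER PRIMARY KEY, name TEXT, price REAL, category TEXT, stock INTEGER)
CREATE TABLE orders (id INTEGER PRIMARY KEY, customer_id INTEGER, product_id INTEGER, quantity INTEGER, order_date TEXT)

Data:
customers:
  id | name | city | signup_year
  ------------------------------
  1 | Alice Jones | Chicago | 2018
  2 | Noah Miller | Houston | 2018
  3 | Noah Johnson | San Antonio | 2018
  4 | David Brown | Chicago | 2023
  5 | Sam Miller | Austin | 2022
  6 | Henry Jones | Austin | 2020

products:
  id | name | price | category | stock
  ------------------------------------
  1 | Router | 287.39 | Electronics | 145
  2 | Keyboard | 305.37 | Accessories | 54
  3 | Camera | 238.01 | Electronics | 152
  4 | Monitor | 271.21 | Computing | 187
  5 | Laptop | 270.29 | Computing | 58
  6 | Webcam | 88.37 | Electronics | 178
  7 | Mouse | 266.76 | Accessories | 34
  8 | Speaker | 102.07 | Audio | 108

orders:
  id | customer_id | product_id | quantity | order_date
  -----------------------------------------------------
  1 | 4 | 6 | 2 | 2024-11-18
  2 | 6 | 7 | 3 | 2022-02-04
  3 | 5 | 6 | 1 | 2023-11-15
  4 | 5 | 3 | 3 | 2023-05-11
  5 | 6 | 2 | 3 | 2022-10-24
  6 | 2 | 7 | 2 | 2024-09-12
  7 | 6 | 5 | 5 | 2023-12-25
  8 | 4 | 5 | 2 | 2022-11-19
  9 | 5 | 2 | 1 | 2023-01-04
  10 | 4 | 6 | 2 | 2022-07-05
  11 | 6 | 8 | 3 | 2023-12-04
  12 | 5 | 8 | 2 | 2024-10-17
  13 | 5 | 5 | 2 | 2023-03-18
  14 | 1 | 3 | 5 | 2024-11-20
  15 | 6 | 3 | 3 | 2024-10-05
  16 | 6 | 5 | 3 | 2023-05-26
SELECT name, city FROM customers WHERE city IN ('Dallas', 'Los Angeles', 'Phoenix')

Execution result:
(no rows)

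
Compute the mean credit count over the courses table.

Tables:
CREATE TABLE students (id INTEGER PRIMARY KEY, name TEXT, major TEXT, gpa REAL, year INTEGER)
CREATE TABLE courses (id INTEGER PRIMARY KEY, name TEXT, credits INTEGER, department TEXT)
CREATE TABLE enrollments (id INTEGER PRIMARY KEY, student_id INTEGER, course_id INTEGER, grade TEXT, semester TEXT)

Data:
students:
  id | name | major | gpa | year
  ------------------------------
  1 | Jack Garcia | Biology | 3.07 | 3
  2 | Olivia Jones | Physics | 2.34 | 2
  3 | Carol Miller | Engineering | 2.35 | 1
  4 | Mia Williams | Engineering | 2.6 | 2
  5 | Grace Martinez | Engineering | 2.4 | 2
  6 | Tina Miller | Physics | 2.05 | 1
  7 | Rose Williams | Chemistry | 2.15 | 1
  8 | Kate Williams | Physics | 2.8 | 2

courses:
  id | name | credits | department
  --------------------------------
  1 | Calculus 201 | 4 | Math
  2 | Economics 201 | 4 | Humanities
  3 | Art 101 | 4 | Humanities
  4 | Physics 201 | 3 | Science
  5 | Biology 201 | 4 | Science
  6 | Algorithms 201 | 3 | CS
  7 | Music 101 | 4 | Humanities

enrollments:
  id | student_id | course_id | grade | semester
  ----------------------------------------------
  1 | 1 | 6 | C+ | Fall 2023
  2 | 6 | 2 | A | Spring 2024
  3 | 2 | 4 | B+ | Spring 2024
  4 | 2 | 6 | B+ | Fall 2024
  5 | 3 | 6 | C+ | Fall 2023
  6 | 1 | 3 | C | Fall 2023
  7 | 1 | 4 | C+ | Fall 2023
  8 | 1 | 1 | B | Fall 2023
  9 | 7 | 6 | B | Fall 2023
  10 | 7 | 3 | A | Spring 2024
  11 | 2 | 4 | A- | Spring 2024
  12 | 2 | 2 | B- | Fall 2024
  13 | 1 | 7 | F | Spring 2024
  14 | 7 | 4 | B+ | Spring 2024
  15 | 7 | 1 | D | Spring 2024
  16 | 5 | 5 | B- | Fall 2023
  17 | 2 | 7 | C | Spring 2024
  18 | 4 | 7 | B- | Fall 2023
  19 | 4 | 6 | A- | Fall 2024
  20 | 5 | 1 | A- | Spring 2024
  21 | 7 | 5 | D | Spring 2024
SELECT AVG(credits) FROM courses

Execution result:
3.71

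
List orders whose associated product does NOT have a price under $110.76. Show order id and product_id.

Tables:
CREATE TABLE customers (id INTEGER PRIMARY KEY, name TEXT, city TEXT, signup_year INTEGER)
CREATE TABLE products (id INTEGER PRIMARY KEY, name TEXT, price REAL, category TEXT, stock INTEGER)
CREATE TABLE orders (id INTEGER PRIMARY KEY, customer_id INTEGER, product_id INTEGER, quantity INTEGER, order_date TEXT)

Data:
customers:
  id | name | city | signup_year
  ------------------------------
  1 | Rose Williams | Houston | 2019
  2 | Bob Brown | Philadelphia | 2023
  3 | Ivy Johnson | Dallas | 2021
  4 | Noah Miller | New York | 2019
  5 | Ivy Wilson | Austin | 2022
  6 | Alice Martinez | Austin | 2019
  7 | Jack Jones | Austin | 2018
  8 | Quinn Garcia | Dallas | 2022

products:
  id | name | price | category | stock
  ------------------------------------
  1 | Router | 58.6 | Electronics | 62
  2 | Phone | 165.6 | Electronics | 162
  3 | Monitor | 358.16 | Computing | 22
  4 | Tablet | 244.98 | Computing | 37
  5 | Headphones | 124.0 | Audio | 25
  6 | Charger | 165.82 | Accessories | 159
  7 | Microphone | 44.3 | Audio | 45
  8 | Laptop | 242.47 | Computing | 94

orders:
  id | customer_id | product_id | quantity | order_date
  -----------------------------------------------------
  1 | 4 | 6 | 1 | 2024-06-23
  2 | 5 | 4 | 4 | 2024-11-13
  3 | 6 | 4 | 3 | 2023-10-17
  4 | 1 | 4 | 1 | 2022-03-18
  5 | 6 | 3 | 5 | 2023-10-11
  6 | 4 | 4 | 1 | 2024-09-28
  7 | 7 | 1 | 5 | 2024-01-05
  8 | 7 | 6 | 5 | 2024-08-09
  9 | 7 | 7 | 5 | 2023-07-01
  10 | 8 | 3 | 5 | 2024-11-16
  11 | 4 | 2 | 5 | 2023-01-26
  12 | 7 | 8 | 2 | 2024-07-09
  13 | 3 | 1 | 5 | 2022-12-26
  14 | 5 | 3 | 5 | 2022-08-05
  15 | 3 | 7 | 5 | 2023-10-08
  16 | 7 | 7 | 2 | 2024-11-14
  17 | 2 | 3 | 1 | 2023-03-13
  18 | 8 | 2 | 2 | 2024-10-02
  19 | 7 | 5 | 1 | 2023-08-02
SELECT id, product_id FROM orders WHERE product_id NOT IN (SELECT id FROM products WHERE price < 110.76)

Execution result:
id | product_id
1 | 6
2 | 4
3 | 4
4 | 4
5 | 3
6 | 4
8 | 6
10 | 3
11 | 2
12 | 8
14 | 3
17 | 3
18 | 2
19 | 5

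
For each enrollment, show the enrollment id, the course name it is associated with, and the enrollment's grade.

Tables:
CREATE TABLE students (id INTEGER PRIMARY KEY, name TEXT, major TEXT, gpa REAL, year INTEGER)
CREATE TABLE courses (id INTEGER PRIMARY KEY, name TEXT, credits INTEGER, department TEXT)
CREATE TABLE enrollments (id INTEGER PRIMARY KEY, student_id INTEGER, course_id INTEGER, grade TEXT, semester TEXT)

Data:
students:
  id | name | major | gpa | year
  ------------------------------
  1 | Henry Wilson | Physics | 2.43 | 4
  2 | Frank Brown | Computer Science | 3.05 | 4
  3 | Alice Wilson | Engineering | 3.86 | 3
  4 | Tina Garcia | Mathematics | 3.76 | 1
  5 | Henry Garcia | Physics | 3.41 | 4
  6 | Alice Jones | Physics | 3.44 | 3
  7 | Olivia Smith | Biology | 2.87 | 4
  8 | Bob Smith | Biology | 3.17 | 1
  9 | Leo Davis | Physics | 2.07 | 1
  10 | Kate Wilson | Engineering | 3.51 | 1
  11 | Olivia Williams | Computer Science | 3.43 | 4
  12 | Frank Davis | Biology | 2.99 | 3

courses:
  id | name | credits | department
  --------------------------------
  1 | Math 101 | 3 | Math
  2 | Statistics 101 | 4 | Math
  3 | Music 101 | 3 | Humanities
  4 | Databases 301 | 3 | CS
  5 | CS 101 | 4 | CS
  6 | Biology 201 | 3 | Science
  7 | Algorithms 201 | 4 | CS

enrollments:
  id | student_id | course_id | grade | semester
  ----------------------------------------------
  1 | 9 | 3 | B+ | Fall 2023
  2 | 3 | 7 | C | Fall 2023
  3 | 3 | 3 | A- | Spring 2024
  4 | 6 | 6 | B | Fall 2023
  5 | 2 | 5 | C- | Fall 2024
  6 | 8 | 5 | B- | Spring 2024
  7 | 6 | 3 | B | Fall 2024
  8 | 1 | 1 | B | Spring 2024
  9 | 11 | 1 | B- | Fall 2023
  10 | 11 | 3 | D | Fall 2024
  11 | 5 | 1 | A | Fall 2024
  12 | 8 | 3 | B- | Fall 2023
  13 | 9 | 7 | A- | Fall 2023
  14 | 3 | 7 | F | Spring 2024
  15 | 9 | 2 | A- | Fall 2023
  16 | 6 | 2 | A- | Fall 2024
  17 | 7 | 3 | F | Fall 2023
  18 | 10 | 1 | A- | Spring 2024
SELECT c.id, p.name AS course, c.grade FROM enrollments c JOIN courses p ON c.course_id = p.id

Execution result:
id | course | grade
1 | Music 101 | B+
2 | Algorithms 201 | C
3 | Music 101 | A-
4 | Biology 201 | B
5 | CS 101 | C-
6 | CS 101 | B-
7 | Music 101 | B
8 | Math 101 | B
9 | Math 101 | B-
10 | Music 101 | D
11 | Math 101 | A
12 | Music 101 | B-
13 | Algorithms 201 | A-
14 | Algorithms 201 | F
15 | Statistics 101 | A-
16 | Statistics 101 | A-
17 | Music 101 | F
18 | Math 101 | A-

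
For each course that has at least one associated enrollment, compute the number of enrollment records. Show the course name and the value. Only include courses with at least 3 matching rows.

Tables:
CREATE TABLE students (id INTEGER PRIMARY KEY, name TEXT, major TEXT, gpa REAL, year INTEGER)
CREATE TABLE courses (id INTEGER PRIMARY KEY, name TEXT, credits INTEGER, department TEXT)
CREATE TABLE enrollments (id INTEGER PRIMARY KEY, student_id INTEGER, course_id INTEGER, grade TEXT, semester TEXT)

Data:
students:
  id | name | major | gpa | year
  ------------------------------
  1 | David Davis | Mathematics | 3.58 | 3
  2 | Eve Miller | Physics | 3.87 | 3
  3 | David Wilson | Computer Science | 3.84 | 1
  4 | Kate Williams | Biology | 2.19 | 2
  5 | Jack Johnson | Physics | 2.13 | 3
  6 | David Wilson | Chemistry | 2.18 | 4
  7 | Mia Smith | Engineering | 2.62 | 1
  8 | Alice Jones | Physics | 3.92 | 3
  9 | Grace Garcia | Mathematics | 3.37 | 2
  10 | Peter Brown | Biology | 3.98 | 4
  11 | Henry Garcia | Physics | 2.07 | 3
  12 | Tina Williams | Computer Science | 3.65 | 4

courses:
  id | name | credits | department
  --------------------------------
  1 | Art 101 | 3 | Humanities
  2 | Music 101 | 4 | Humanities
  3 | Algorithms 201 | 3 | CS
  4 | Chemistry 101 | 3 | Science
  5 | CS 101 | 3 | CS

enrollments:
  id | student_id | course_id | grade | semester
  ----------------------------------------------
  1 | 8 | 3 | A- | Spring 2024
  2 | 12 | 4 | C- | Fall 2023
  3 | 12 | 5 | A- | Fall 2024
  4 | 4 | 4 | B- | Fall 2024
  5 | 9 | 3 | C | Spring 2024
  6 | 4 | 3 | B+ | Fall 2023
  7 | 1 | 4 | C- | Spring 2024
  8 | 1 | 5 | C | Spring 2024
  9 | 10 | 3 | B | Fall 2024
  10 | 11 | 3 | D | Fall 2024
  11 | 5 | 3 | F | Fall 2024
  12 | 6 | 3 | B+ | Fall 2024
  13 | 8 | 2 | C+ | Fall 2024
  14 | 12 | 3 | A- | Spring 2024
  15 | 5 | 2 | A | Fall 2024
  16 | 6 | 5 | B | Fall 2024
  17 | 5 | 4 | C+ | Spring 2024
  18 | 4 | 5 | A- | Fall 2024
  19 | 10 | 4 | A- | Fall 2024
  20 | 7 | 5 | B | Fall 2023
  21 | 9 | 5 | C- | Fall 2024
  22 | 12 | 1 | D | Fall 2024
SELECT p.name, COUNT(*) AS n FROM enrollments c JOIN courses p ON c.course_id = p.id GROUP BY p.id, p.name HAVING COUNT(*) >= 3

Execution result:
name | n
Algorithms 201 | 8
Chemistry 101 | 5
CS 101 | 6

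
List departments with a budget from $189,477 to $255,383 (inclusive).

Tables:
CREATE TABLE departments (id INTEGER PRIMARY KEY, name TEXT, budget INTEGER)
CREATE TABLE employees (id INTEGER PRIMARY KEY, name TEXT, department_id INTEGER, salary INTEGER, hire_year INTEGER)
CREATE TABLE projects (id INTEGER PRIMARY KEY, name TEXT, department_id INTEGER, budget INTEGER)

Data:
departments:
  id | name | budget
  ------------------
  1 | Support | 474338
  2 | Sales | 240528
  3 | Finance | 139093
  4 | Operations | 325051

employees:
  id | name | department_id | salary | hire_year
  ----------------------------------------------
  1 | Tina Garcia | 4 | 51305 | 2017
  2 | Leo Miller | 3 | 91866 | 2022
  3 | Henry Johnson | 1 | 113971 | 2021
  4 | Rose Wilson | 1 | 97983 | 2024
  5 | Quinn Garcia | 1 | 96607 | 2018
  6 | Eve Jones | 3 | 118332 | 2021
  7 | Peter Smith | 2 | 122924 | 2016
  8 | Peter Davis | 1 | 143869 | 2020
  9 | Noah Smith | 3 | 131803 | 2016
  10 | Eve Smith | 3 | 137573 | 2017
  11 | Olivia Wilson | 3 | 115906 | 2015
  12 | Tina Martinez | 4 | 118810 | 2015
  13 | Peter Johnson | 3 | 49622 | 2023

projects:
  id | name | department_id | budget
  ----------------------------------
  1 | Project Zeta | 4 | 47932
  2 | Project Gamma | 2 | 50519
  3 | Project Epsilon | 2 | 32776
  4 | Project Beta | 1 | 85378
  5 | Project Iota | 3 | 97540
SELECT name, budget FROM departments WHERE budget BETWEEN 189477 AND 255383

Execution result:
name | budget
Sales | 240528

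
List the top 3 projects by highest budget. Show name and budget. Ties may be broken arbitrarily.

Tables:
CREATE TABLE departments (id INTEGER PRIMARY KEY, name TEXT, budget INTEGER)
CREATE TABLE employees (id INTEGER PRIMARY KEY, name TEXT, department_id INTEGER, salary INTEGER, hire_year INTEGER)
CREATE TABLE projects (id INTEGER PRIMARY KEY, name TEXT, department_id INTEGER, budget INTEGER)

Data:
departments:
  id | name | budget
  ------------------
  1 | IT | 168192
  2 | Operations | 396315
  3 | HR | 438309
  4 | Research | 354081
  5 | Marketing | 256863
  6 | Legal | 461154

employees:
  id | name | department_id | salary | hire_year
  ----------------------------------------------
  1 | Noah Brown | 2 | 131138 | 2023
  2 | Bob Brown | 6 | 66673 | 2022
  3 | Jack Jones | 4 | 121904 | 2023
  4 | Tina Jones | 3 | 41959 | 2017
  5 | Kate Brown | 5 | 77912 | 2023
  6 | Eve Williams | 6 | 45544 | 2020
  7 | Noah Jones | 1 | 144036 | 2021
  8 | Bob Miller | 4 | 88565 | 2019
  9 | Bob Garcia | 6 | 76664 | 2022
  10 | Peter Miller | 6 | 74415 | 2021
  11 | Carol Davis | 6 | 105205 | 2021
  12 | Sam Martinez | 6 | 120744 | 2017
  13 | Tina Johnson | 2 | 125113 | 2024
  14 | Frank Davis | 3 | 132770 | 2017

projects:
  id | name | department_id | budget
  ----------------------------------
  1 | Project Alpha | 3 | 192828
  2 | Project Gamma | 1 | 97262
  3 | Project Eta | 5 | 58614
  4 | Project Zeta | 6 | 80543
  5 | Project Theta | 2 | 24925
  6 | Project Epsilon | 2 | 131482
SELECT name, budget FROM projects ORDER BY budget DESC LIMIT 3

Execution result:
name | budget
Project Alpha | 192828
Project Epsilon | 131482
Project Gamma | 97262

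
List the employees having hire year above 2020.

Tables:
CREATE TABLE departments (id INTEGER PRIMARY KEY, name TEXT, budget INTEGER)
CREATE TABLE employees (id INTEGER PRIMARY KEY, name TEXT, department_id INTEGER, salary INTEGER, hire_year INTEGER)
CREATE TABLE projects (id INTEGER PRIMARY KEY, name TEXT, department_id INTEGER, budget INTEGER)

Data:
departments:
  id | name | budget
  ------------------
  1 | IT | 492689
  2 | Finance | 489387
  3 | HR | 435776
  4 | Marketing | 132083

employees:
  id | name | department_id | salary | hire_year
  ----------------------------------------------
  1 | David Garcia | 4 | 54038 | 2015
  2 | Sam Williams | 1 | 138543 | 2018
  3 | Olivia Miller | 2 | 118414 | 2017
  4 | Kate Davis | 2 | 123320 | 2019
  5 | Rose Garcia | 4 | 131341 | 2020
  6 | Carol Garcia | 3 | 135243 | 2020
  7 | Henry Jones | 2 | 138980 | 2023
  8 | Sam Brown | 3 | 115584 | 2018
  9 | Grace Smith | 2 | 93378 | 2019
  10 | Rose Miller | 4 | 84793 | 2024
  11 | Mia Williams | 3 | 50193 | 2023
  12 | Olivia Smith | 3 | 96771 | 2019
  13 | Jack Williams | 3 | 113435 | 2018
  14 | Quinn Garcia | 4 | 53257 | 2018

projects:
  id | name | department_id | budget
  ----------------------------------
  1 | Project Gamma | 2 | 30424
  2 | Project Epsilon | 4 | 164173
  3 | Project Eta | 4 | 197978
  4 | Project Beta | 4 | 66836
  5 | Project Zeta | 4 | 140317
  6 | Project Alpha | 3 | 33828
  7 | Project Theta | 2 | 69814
SELECT name, hire_year FROM employees WHERE hire_year > 2020

Execution result:
name | hire_year
Henry Jones | 2023
Rose Miller | 2024
Mia Williams | 2023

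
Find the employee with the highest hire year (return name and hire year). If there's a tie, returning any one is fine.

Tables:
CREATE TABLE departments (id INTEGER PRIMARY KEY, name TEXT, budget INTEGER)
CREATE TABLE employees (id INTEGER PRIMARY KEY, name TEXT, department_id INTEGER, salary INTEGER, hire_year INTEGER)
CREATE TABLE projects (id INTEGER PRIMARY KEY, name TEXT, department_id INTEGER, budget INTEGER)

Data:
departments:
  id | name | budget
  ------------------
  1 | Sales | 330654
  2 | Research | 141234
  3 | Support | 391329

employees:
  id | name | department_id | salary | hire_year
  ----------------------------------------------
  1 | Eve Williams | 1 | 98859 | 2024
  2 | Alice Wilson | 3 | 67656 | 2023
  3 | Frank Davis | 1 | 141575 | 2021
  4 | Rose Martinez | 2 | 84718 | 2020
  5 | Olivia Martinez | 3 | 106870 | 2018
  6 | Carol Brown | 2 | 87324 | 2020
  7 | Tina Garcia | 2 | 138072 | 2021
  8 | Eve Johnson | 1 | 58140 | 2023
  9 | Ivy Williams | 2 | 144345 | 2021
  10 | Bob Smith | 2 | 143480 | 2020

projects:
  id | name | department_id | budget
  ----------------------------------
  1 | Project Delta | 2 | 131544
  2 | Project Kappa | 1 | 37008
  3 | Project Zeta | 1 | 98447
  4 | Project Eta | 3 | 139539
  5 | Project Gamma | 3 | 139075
SELECT name, hire_year FROM employees ORDER BY hire_year DESC LIMIT 1

Execution result:
name | hire_year
Eve Williams | 2024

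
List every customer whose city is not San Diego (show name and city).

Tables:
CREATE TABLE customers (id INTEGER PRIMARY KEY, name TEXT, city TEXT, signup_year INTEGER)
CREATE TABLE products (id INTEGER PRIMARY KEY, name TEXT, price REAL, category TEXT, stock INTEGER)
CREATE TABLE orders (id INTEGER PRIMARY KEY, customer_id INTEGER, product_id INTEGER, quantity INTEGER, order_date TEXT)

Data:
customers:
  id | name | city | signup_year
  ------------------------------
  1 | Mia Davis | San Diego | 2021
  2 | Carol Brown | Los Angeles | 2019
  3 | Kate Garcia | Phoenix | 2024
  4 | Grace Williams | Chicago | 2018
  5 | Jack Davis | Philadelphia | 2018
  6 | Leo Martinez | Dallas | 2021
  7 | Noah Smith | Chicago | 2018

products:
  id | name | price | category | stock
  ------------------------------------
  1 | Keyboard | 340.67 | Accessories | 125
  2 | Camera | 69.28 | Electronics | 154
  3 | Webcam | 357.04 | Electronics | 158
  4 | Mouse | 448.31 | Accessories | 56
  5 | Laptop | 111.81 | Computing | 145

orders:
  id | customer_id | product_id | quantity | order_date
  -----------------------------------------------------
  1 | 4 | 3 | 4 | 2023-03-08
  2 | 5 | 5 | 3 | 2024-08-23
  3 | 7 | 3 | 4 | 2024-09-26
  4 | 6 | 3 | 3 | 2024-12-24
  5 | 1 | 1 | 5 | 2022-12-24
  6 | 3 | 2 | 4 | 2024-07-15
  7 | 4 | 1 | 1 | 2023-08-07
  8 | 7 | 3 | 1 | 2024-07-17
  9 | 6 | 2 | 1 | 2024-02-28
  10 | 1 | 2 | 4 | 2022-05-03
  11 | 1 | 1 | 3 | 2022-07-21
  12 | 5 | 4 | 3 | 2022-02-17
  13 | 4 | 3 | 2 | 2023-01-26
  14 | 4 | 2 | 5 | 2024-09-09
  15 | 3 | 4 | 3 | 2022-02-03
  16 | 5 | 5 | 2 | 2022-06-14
SELECT name, city FROM customers WHERE city <> 'San Diego'

Execution result:
name | city
Carol Brown | Los Angeles
Kate Garcia | Phoenix
Grace Williams | Chicago
Jack Davis | Philadelphia
Leo Martinez | Dallas
Noah Smith | Chicago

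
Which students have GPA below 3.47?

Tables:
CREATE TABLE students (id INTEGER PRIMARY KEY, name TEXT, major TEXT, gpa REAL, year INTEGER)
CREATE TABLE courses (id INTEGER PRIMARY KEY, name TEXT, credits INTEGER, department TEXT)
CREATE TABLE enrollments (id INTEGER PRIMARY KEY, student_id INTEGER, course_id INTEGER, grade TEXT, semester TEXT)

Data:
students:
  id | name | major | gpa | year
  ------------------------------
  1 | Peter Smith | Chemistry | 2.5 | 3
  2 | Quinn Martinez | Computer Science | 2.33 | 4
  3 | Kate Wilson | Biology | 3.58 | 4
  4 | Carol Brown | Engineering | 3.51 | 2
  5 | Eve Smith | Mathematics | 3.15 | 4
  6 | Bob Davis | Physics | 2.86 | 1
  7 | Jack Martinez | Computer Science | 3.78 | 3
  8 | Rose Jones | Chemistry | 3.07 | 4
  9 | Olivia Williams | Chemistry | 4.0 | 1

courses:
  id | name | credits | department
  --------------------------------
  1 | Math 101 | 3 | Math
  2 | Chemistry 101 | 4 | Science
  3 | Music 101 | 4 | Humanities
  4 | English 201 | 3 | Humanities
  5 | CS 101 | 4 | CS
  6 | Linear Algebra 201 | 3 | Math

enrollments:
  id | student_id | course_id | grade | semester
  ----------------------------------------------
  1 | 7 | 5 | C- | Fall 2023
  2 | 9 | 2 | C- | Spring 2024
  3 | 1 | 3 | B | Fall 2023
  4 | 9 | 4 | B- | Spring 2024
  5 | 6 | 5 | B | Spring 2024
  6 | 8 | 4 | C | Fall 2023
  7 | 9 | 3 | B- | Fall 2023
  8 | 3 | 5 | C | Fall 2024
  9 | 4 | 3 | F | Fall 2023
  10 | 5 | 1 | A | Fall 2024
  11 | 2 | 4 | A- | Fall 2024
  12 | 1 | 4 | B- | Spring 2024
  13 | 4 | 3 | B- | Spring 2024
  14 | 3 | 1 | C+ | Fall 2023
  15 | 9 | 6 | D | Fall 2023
SELECT name, gpa FROM students WHERE gpa < 3.47

Execution result:
name | gpa
Peter Smith | 2.50
Quinn Martinez | 2.33
Eve Smith | 3.15
Bob Davis | 2.86
Rose Jones | 3.07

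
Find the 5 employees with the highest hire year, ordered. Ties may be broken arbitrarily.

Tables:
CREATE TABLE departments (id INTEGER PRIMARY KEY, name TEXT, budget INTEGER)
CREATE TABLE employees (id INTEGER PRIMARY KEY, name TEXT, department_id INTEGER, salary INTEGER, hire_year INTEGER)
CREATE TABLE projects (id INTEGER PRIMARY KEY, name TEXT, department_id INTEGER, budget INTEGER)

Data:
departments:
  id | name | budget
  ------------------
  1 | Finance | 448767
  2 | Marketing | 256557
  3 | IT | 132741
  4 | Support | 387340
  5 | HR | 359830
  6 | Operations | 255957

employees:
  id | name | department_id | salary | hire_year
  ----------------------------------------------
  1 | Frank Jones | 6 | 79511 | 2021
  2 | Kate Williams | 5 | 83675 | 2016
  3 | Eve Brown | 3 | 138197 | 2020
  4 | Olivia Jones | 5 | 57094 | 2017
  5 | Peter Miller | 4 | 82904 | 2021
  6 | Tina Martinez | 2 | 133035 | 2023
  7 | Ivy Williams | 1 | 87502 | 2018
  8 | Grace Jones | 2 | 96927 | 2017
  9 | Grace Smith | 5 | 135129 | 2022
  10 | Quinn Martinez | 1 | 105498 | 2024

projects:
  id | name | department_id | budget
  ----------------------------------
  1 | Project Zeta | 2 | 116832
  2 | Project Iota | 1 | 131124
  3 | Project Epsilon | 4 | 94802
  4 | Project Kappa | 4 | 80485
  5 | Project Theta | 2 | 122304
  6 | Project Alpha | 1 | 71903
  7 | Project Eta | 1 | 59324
SELECT name, hire_year FROM employees ORDER BY hire_year DESC LIMIT 5

Execution result:
name | hire_year
Quinn Martinez | 2024
Tina Martinez | 2023
Grace Smith | 2022
Frank Jones | 2021
Peter Miller | 2021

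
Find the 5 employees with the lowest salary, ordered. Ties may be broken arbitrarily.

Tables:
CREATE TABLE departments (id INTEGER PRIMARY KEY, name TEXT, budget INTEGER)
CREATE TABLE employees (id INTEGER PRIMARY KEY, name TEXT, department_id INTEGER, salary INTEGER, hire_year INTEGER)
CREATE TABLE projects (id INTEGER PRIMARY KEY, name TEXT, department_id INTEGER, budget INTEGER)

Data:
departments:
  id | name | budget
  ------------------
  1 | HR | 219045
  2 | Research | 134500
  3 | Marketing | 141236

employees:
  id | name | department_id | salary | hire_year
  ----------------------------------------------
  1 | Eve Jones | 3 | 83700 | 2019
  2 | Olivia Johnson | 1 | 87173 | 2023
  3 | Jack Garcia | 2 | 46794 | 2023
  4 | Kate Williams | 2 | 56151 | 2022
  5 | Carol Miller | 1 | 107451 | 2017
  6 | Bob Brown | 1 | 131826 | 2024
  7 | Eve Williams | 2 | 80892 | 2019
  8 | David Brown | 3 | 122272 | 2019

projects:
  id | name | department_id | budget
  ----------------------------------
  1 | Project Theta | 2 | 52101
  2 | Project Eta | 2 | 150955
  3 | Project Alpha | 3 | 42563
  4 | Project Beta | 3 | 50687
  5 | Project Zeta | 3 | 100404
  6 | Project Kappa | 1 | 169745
SELECT name, salary FROM employees ORDER BY salary ASC LIMIT 5

Execution result:
name | salary
Jack Garcia | 46794
Kate Williams | 56151
Eve Williams | 80892
Eve Jones | 83700
Olivia Johnson | 87173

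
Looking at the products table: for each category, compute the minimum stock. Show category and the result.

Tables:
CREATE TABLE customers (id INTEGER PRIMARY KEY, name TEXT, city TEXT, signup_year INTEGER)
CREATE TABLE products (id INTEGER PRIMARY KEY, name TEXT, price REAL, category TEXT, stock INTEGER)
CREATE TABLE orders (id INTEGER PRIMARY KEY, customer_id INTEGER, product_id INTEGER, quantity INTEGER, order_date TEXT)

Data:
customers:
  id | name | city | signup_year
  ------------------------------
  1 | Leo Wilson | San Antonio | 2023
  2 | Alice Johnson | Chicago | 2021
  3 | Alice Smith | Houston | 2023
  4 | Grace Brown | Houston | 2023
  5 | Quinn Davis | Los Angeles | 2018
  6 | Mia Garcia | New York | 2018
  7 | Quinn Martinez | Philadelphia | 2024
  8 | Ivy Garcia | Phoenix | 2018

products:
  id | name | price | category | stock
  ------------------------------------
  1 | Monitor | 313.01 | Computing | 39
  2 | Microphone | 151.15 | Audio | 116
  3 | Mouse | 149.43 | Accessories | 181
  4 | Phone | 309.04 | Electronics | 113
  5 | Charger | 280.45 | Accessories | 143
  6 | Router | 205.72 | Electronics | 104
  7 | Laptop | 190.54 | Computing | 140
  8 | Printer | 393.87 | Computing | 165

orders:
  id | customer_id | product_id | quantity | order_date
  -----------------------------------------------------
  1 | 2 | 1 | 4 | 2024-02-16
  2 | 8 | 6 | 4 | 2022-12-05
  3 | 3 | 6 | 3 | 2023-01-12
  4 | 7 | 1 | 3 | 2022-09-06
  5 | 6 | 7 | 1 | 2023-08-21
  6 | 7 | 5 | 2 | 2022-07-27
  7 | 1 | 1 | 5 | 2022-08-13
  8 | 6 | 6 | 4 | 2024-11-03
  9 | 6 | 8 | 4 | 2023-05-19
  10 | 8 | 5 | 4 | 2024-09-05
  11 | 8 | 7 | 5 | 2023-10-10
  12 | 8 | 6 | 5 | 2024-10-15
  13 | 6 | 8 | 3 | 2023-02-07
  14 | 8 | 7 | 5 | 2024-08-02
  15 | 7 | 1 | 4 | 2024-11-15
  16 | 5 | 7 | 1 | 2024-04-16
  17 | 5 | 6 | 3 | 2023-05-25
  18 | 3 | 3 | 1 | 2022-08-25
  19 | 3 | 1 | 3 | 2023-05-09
SELECT category, MIN(stock) AS min_stock FROM products GROUP BY category

Execution result:
category | min_stock
Accessories | 143
Audio | 116
Computing | 39
Electronics | 104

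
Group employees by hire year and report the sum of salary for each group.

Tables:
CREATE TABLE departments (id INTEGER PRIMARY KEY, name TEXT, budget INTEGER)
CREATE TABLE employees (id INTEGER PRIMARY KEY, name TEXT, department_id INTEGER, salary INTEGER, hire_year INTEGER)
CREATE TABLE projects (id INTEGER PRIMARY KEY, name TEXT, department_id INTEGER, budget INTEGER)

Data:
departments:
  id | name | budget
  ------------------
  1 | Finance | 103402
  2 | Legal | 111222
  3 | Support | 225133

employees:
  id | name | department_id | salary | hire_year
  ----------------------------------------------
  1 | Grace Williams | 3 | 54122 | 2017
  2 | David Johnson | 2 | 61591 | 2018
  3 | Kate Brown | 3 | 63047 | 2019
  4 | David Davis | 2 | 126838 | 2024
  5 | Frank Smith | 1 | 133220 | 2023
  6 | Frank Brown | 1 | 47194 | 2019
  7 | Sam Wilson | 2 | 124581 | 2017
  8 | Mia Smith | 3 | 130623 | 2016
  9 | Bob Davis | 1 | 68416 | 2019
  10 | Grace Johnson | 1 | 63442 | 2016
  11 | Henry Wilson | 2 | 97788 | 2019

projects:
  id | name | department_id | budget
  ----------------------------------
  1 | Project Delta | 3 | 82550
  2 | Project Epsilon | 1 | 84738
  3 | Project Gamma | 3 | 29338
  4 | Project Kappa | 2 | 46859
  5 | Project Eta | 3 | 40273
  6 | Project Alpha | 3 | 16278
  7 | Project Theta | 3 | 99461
SELECT hire_year, SUM(salary) AS sum_salary FROM employees GROUP BY hire_year

Execution result:
hire_year | sum_salary
2016 | 194065
2017 | 178703
2018 | 61591
2019 | 276445
2023 | 133220
2024 | 126838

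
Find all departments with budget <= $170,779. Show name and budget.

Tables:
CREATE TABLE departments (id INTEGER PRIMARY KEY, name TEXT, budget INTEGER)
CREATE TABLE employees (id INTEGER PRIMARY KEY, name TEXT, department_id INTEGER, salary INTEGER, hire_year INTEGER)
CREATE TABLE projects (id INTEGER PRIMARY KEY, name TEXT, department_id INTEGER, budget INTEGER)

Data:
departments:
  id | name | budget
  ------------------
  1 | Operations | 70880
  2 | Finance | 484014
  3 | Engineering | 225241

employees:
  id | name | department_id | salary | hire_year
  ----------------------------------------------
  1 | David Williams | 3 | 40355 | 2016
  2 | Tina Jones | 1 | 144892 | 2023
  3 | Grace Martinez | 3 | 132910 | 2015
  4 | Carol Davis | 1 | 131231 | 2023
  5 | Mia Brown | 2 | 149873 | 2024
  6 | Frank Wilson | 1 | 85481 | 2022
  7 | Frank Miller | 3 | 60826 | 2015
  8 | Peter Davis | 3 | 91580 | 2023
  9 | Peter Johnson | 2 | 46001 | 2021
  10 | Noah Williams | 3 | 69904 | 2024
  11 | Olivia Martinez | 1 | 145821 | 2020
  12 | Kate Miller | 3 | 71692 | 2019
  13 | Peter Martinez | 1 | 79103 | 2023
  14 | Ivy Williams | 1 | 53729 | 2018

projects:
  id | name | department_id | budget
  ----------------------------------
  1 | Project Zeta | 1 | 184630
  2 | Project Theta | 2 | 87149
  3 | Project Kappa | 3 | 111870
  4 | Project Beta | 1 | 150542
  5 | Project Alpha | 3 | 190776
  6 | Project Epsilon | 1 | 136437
SELECT name, budget FROM departments WHERE budget <= 170779

Execution result:
name | budget
Operations | 70880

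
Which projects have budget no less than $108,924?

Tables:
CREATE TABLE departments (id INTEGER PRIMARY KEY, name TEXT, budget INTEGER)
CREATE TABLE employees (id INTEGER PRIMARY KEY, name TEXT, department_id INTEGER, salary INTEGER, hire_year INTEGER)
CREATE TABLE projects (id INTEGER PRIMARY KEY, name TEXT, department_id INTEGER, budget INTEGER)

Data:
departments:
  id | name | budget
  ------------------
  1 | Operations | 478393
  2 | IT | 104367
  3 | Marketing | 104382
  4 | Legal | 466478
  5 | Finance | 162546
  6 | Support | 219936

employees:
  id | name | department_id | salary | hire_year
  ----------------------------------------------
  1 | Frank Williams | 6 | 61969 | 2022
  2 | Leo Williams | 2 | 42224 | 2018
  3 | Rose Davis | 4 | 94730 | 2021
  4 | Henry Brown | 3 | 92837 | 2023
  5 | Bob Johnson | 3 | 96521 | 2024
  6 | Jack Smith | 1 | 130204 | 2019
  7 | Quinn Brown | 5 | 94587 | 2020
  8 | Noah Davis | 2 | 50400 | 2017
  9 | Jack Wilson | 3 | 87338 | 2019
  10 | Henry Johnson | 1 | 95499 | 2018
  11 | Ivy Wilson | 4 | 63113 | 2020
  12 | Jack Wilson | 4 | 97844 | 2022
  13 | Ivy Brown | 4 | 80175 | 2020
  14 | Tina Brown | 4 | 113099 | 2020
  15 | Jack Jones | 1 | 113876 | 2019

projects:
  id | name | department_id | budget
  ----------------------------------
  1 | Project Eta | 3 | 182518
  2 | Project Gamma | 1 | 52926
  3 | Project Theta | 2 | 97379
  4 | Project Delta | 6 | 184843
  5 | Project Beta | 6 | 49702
SELECT name, budget FROM projects WHERE budget >= 108924

Execution result:
name | budget
Project Eta | 182518
Project Delta | 184843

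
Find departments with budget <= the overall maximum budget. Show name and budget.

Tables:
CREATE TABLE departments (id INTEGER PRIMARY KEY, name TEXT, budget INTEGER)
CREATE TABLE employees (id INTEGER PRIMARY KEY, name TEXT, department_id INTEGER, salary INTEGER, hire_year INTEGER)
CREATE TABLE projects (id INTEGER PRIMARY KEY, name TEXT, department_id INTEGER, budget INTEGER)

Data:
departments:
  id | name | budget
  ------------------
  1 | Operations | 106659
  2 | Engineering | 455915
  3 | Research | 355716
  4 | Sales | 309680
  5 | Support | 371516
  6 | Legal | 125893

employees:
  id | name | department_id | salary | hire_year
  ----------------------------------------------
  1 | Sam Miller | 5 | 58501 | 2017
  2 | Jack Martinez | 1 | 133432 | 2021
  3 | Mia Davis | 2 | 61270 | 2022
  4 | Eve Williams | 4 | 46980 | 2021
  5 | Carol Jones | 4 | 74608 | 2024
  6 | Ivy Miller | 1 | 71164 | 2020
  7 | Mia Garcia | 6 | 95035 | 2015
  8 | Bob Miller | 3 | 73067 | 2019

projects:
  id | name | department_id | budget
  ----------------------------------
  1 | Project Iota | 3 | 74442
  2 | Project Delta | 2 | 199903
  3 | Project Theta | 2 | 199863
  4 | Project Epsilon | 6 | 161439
SELECT name, budget FROM departments WHERE budget <= (SELECT MAX(budget) FROM departments)

Execution result:
name | budget
Operations | 106659
Engineering | 455915
Research | 355716
Sales | 309680
Support | 371516
Legal | 125893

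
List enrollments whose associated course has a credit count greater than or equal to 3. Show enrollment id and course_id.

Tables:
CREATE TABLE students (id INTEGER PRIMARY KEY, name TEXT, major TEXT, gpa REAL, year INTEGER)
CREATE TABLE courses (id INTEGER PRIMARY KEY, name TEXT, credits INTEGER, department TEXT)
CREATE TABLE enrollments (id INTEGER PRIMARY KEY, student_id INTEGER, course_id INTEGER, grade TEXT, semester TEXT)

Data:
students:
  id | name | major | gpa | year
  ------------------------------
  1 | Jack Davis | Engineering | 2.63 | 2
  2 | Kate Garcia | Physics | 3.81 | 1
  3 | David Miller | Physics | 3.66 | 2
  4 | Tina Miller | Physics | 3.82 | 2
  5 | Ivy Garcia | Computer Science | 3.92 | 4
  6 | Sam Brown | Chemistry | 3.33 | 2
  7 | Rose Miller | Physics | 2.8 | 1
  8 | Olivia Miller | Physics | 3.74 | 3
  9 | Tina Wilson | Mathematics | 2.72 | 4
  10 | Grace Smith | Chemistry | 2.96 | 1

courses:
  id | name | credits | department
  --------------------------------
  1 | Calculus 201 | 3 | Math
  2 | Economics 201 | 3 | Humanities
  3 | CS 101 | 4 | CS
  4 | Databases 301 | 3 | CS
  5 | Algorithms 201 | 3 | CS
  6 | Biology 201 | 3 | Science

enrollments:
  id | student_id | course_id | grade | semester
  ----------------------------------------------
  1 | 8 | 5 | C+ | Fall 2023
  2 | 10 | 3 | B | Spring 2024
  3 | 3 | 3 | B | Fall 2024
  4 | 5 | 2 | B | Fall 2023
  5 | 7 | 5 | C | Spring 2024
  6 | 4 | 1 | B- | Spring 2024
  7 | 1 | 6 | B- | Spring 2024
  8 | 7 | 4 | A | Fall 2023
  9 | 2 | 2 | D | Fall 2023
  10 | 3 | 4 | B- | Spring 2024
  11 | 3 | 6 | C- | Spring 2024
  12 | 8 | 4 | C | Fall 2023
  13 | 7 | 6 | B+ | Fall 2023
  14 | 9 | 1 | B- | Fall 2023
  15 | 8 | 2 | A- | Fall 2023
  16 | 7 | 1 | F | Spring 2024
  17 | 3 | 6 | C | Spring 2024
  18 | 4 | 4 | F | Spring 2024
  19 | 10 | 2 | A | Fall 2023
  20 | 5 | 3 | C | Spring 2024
SELECT id, course_id FROM enrollments WHERE course_id IN (SELECT id FROM courses WHERE credits >= 3)

Execution result:
id | course_id
1 | 5
2 | 3
3 | 3
4 | 2
5 | 5
6 | 1
7 | 6
8 | 4
9 | 2
10 | 4
11 | 6
12 | 4
13 | 6
14 | 1
15 | 2
16 | 1
17 | 6
18 | 4
19 | 2
20 | 3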